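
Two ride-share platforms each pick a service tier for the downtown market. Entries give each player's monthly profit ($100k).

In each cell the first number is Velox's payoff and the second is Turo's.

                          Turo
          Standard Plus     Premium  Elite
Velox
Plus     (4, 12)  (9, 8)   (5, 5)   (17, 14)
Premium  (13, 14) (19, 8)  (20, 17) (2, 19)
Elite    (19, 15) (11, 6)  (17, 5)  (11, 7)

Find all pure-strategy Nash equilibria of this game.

The pure Nash equilibria are (Plus, Elite); (Elite, Standard).

Mark each player's best response to every combination of opponents' strategies; a profile where every player is best-responding is a pure Nash equilibrium.
Velox against Standard: payoffs 4, 13, 19 → best response Elite.
Velox against Plus: payoffs 9, 19, 11 → best response Premium.
Velox against Premium: payoffs 5, 20, 17 → best response Premium.
Velox against Elite: payoffs 17, 2, 11 → best response Plus.
Turo against Plus: payoffs 12, 8, 5, 14 → best response Elite.
Turo against Premium: payoffs 14, 8, 17, 19 → best response Elite.
Turo against Elite: payoffs 15, 6, 5, 7 → best response Standard.
Mutual best responses: (Plus, Elite); (Elite, Standard).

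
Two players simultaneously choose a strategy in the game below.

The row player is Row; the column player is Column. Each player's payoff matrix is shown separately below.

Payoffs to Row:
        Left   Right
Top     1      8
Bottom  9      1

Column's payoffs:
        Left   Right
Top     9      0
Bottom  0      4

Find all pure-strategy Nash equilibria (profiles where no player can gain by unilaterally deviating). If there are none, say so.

No pure-strategy Nash equilibrium.

For each player, find the best response to each opponent profile; mutual best responses are the pure NE.
Row against Left: payoffs 1, 9 → best response Bottom.
Row against Right: payoffs 8, 1 → best response Top.
Column against Top: payoffs 9, 0 → best response Left.
Column against Bottom: payoffs 0, 4 → best response Right.
No profile is a mutual best response for all players.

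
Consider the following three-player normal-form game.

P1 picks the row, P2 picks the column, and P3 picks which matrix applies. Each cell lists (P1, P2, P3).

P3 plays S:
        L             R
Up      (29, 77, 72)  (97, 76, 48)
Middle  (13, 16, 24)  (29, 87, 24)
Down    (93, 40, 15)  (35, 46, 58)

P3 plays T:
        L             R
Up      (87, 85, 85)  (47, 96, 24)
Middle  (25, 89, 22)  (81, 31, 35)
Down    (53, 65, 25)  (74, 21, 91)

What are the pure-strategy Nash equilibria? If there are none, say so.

(Up, L, S): P1 can switch to Down (29 → 93). Not NE.
(Up, L, T): P2 can switch to R (85 → 96). Not NE.
(Up, R, S): P2 can switch to L (76 → 77). Not NE.
(Up, R, T): P1 can switch to Middle (47 → 81). Not NE.
(Middle, L, S): P1 can switch to Up (13 → 29). Not NE.
(Middle, L, T): P1 can switch to Up (25 → 87). Not NE.
(Middle, R, S): P1 can switch to Up (29 → 97). Not NE.
(Middle, R, T): P2 can switch to L (31 → 89). Not NE.
(Down, L, S): P2 can switch to R (40 → 46). Not NE.
(Down, L, T): P1 can switch to Up (53 → 87). Not NE.
(The remaining 2 profiles each have a profitable deviation by the same check.)

none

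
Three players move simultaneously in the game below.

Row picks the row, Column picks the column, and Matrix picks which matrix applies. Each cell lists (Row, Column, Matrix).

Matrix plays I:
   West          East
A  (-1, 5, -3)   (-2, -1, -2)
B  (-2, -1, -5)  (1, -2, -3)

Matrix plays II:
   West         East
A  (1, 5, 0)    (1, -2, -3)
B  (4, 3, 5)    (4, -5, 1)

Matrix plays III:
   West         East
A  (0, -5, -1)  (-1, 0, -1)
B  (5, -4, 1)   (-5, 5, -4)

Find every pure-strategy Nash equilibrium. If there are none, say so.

(A, East, III); (B, West, II)

Row against (West, I): payoffs -1, -2 → best response A.
Row against (West, II): payoffs 1, 4 → best response B.
Row against (West, III): payoffs 0, 5 → best response B.
Row against (East, I): payoffs -2, 1 → best response B.
Row against (East, II): payoffs 1, 4 → best response B.
Row against (East, III): payoffs -1, -5 → best response A.
Column against (A, I): payoffs 5, -1 → best response West.
Column against (A, II): payoffs 5, -2 → best response West.
Column against (A, III): payoffs -5, 0 → best response East.
Column against (B, I): payoffs -1, -2 → best response West.
Column against (B, II): payoffs 3, -5 → best response West.
Column against (B, III): payoffs -4, 5 → best response East.
Matrix against (A, West): payoffs -3, 0, -1 → best response II.
Matrix against (A, East): payoffs -2, -3, -1 → best response III.
Matrix against (B, West): payoffs -5, 5, 1 → best response II.
Matrix against (B, East): payoffs -3, 1, -4 → best response II.
Mutual best responses: (A, East, III); (B, West, II).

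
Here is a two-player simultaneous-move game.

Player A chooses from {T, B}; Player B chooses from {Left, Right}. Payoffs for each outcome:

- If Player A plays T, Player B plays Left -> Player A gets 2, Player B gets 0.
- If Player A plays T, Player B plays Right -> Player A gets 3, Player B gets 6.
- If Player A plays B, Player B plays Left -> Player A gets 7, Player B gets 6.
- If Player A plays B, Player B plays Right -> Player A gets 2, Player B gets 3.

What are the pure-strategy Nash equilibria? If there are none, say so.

Check each profile: it is a Nash equilibrium iff no player can strictly gain by switching unilaterally.
(T, Left): Player A can switch to B (2 → 7). Not NE.
(T, Right): Player A gets 3, best alternative 2; Player B gets 6, best alternative 0. No profitable deviation — NE.
(B, Left): Player A gets 7, best alternative 2; Player B gets 6, best alternative 3. No profitable deviation — NE.
(B, Right): Player A can switch to T (2 → 3). Not NE.

Pure-strategy Nash equilibria: (T, Right), (B, Left)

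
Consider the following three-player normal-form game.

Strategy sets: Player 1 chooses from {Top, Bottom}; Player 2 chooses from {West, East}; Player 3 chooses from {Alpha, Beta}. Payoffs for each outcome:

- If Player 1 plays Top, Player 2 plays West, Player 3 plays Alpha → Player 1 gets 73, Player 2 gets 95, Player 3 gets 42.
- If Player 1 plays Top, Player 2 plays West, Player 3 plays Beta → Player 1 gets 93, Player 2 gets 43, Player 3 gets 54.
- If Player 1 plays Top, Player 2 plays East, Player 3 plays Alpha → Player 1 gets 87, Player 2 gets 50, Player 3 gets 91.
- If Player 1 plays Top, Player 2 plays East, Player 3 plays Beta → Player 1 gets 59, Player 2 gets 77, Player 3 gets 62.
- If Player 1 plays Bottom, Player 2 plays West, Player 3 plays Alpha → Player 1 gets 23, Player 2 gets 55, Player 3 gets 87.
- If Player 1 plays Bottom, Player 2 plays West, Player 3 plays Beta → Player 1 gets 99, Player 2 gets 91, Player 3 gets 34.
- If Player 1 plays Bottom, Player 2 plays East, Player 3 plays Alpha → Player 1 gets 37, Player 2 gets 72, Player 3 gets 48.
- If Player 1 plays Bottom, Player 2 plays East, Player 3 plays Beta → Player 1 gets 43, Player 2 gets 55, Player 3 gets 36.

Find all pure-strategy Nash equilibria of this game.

There is no pure-strategy Nash equilibrium.

Player 1 against (West, Alpha): payoffs 73, 23 → best response Top.
Player 1 against (West, Beta): payoffs 93, 99 → best response Bottom.
Player 1 against (East, Alpha): payoffs 87, 37 → best response Top.
Player 1 against (East, Beta): payoffs 59, 43 → best response Top.
Player 2 against (Top, Alpha): payoffs 95, 50 → best response West.
Player 2 against (Top, Beta): payoffs 43, 77 → best response East.
Player 2 against (Bottom, Alpha): payoffs 55, 72 → best response East.
Player 2 against (Bottom, Beta): payoffs 91, 55 → best response West.
Player 3 against (Top, West): payoffs 42, 54 → best response Beta.
Player 3 against (Top, East): payoffs 91, 62 → best response Alpha.
Player 3 against (Bottom, West): payoffs 87, 34 → best response Alpha.
Player 3 against (Bottom, East): payoffs 48, 36 → best response Alpha.
No profile is a mutual best response for all players.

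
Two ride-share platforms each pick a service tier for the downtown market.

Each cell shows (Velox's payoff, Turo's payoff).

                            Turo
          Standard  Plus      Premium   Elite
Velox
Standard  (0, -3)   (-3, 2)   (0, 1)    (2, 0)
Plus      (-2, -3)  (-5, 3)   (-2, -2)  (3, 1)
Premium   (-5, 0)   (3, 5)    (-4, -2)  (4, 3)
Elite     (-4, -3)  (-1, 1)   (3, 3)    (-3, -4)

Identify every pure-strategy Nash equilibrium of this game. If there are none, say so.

Pure-strategy Nash equilibria: (Premium, Plus); (Elite, Premium)

Mark each player's best response to every combination of opponents' strategies; a profile where every player is best-responding is a pure Nash equilibrium.
Velox against Standard: payoffs 0, -2, -5, -4 → best response Standard.
Velox against Plus: payoffs -3, -5, 3, -1 → best response Premium.
Velox against Premium: payoffs 0, -2, -4, 3 → best response Elite.
Velox against Elite: payoffs 2, 3, 4, -3 → best response Premium.
Turo against Standard: payoffs -3, 2, 1, 0 → best response Plus.
Turo against Plus: payoffs -3, 3, -2, 1 → best response Plus.
Turo against Premium: payoffs 0, 5, -2, 3 → best response Plus.
Turo against Elite: payoffs -3, 1, 3, -4 → best response Premium.
Mutual best responses: (Premium, Plus); (Elite, Premium).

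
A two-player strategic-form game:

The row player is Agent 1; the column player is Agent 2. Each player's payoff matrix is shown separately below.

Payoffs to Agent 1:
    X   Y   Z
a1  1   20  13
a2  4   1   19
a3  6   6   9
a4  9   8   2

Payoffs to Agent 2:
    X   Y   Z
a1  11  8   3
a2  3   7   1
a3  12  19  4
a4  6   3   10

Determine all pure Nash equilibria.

Agent 1 against X: payoffs 1, 4, 6, 9 → best response a4.
Agent 1 against Y: payoffs 20, 1, 6, 8 → best response a1.
Agent 1 against Z: payoffs 13, 19, 9, 2 → best response a2.
Agent 2 against a1: payoffs 11, 8, 3 → best response X.
Agent 2 against a2: payoffs 3, 7, 1 → best response Y.
Agent 2 against a3: payoffs 12, 19, 4 → best response Y.
Agent 2 against a4: payoffs 6, 3, 10 → best response Z.
No profile is a mutual best response for all players.

There is no pure-strategy Nash equilibrium.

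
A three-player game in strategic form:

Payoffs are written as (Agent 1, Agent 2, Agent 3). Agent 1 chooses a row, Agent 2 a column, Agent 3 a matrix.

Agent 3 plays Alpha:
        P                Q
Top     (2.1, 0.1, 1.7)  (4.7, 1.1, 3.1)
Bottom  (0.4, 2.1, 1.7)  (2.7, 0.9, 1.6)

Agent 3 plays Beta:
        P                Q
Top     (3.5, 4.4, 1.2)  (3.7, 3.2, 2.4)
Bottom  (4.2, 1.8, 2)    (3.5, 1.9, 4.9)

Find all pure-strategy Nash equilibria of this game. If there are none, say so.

(Top, Q, Alpha)

For each player, find the best response to each opponent profile; mutual best responses are the pure NE.
Agent 1 against (P, Alpha): payoffs 2.1, 0.4 → best response Top.
Agent 1 against (P, Beta): payoffs 3.5, 4.2 → best response Bottom.
Agent 1 against (Q, Alpha): payoffs 4.7, 2.7 → best response Top.
Agent 1 against (Q, Beta): payoffs 3.7, 3.5 → best response Top.
Agent 2 against (Top, Alpha): payoffs 0.1, 1.1 → best response Q.
Agent 2 against (Top, Beta): payoffs 4.4, 3.2 → best response P.
Agent 2 against (Bottom, Alpha): payoffs 2.1, 0.9 → best response P.
Agent 2 against (Bottom, Beta): payoffs 1.8, 1.9 → best response Q.
Agent 3 against (Top, P): payoffs 1.7, 1.2 → best response Alpha.
Agent 3 against (Top, Q): payoffs 3.1, 2.4 → best response Alpha.
Agent 3 against (Bottom, P): payoffs 1.7, 2 → best response Beta.
Agent 3 against (Bottom, Q): payoffs 1.6, 4.9 → best response Beta.
Mutual best responses: (Top, Q, Alpha).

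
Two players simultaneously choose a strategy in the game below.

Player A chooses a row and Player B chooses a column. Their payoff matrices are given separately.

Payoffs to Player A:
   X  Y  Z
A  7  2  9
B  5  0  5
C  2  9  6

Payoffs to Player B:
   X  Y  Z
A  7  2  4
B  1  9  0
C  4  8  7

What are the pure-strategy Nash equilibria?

Mark each player's best response to every combination of opponents' strategies; a profile where every player is best-responding is a pure Nash equilibrium.
Player A against X: payoffs 7, 5, 2 → best response A.
Player A against Y: payoffs 2, 0, 9 → best response C.
Player A against Z: payoffs 9, 5, 6 → best response A.
Player B against A: payoffs 7, 2, 4 → best response X.
Player B against B: payoffs 1, 9, 0 → best response Y.
Player B against C: payoffs 4, 8, 7 → best response Y.
Mutual best responses: (A, X); (C, Y).

Pure-strategy Nash equilibria: (A, X), (C, Y)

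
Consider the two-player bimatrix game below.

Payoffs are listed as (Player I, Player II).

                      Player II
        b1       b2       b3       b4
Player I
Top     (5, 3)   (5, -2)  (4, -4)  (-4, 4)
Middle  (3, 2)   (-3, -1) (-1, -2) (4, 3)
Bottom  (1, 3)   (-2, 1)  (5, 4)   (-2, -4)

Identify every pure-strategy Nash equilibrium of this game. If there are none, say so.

Player I against b1: payoffs 5, 3, 1 → best response Top.
Player I against b2: payoffs 5, -3, -2 → best response Top.
Player I against b3: payoffs 4, -1, 5 → best response Bottom.
Player I against b4: payoffs -4, 4, -2 → best response Middle.
Player II against Top: payoffs 3, -2, -4, 4 → best response b4.
Player II against Middle: payoffs 2, -1, -2, 3 → best response b4.
Player II against Bottom: payoffs 3, 1, 4, -4 → best response b3.
Mutual best responses: (Middle, b4); (Bottom, b3).

Pure-strategy Nash equilibria: (Middle, b4); (Bottom, b3)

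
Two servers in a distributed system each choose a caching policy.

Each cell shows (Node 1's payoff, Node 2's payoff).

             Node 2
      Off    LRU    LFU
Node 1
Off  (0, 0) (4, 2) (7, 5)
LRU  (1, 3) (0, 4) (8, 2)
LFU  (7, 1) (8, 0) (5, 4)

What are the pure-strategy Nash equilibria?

There is no pure-strategy Nash equilibrium.

Node 1 against Off: payoffs 0, 1, 7 → best response LFU.
Node 1 against LRU: payoffs 4, 0, 8 → best response LFU.
Node 1 against LFU: payoffs 7, 8, 5 → best response LRU.
Node 2 against Off: payoffs 0, 2, 5 → best response LFU.
Node 2 against LRU: payoffs 3, 4, 2 → best response LRU.
Node 2 against LFU: payoffs 1, 0, 4 → best response LFU.
No profile is a mutual best response for all players.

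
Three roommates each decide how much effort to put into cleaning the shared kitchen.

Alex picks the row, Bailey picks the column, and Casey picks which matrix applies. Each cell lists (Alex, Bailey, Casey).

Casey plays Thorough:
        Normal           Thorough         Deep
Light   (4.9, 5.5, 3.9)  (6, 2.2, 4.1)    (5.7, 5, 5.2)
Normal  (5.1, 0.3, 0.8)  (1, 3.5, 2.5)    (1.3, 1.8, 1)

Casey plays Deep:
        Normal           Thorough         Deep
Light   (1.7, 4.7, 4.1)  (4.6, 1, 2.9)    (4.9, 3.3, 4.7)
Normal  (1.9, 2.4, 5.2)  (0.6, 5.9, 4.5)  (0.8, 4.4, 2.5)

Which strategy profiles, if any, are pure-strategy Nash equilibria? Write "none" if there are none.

There is no pure-strategy Nash equilibrium.

(Light, Normal, Thorough): Alex can switch to Normal (4.9 → 5.1). Not NE.
(Light, Normal, Deep): Alex can switch to Normal (1.7 → 1.9). Not NE.
(Light, Thorough, Thorough): Bailey can switch to Normal (2.2 → 5.5). Not NE.
(Light, Thorough, Deep): Bailey can switch to Normal (1 → 4.7). Not NE.
(Light, Deep, Thorough): Bailey can switch to Normal (5 → 5.5). Not NE.
(Light, Deep, Deep): Bailey can switch to Normal (3.3 → 4.7). Not NE.
(Normal, Normal, Thorough): Bailey can switch to Thorough (0.3 → 3.5). Not NE.
(Normal, Normal, Deep): Bailey can switch to Thorough (2.4 → 5.9). Not NE.
(Normal, Thorough, Thorough): Alex can switch to Light (1 → 6). Not NE.
(Normal, Thorough, Deep): Alex can switch to Light (0.6 → 4.6). Not NE.
(The remaining 2 profiles each have a profitable deviation by the same check.)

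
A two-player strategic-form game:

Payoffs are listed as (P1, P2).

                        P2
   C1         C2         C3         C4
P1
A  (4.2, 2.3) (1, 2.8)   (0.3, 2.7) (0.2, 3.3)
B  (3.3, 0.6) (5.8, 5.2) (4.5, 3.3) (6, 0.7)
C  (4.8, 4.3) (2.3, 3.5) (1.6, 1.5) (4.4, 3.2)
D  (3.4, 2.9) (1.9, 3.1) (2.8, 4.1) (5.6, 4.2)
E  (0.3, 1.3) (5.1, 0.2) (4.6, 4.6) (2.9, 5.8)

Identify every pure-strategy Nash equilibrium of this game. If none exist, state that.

Check each profile: it is a Nash equilibrium iff no player can strictly gain by switching unilaterally.
(A, C1): P1 can switch to C (4.2 → 4.8). Not NE.
(A, C2): P1 can switch to B (1 → 5.8). Not NE.
(A, C3): P1 can switch to B (0.3 → 4.5). Not NE.
(A, C4): P1 can switch to B (0.2 → 6). Not NE.
(B, C1): P1 can switch to A (3.3 → 4.2). Not NE.
(B, C2): P1 gets 5.8, best alternative 5.1; P2 gets 5.2, best alternative 3.3. No profitable deviation — NE.
(B, C3): P1 can switch to E (4.5 → 4.6). Not NE.
(B, C4): P2 can switch to C2 (0.7 → 5.2). Not NE.
(C, C1): P1 gets 4.8, best alternative 4.2; P2 gets 4.3, best alternative 3.5. No profitable deviation — NE.
(C, C2): P1 can switch to B (2.3 → 5.8). Not NE.
(C, C3): P1 can switch to B (1.6 → 4.5). Not NE.
(C, C4): P1 can switch to B (4.4 → 6). Not NE.
(D, C1): P1 can switch to A (3.4 → 4.2). Not NE.
(D, C2): P1 can switch to B (1.9 → 5.8). Not NE.
(The remaining 6 profiles each have a profitable deviation by the same check.)

(B, C2) and (C, C1)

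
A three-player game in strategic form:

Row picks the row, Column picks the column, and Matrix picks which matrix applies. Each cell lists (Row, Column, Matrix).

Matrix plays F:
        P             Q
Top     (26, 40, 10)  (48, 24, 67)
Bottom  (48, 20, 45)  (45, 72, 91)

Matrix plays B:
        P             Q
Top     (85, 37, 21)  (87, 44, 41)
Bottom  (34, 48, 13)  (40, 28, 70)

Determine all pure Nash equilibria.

No pure-strategy Nash equilibrium.

Mark each player's best response to every combination of opponents' strategies; a profile where every player is best-responding is a pure Nash equilibrium.
Row against (P, F): payoffs 26, 48 → best response Bottom.
Row against (P, B): payoffs 85, 34 → best response Top.
Row against (Q, F): payoffs 48, 45 → best response Top.
Row against (Q, B): payoffs 87, 40 → best response Top.
Column against (Top, F): payoffs 40, 24 → best response P.
Column against (Top, B): payoffs 37, 44 → best response Q.
Column against (Bottom, F): payoffs 20, 72 → best response Q.
Column against (Bottom, B): payoffs 48, 28 → best response P.
Matrix against (Top, P): payoffs 10, 21 → best response B.
Matrix against (Top, Q): payoffs 67, 41 → best response F.
Matrix against (Bottom, P): payoffs 45, 13 → best response F.
Matrix against (Bottom, Q): payoffs 91, 70 → best response F.
No profile is a mutual best response for all players.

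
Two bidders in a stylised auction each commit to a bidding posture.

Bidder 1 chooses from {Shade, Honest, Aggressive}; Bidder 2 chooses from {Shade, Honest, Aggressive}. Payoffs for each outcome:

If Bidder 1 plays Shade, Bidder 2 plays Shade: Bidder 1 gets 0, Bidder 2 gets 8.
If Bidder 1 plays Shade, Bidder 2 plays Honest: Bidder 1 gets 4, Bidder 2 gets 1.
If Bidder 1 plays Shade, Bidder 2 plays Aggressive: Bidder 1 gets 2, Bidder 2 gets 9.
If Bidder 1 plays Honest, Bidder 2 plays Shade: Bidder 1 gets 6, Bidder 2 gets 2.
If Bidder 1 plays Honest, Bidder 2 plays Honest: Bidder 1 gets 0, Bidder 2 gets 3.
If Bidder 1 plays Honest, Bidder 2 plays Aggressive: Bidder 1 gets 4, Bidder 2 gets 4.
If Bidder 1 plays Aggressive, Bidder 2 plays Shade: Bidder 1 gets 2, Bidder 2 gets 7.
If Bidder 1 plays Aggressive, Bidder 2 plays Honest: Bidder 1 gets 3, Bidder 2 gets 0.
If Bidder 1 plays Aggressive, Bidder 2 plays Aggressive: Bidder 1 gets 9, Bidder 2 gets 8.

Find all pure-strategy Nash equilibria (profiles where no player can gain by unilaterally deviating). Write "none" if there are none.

The unique pure-strategy Nash equilibrium is (Aggressive, Aggressive).

(Shade, Shade): Bidder 1 can switch to Honest (0 → 6). Not NE.
(Shade, Honest): Bidder 2 can switch to Shade (1 → 8). Not NE.
(Shade, Aggressive): Bidder 1 can switch to Honest (2 → 4). Not NE.
(Honest, Shade): Bidder 2 can switch to Honest (2 → 3). Not NE.
(Honest, Honest): Bidder 1 can switch to Shade (0 → 4). Not NE.
(Honest, Aggressive): Bidder 1 can switch to Aggressive (4 → 9). Not NE.
(Aggressive, Shade): Bidder 1 can switch to Honest (2 → 6). Not NE.
(Aggressive, Honest): Bidder 1 can switch to Shade (3 → 4). Not NE.
(Aggressive, Aggressive): Bidder 1 gets 9, best alternative 4; Bidder 2 gets 8, best alternative 7. No profitable deviation — NE.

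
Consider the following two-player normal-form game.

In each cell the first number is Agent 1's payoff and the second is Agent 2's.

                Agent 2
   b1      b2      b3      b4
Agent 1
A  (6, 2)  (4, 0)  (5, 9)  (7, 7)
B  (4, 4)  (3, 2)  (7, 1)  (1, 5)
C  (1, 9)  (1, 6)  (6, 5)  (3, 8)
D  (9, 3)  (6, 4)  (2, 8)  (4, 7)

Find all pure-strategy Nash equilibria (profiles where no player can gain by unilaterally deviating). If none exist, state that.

No pure-strategy Nash equilibrium.

Mark each player's best response to every combination of opponents' strategies; a profile where every player is best-responding is a pure Nash equilibrium.
Agent 1 against b1: payoffs 6, 4, 1, 9 → best response D.
Agent 1 against b2: payoffs 4, 3, 1, 6 → best response D.
Agent 1 against b3: payoffs 5, 7, 6, 2 → best response B.
Agent 1 against b4: payoffs 7, 1, 3, 4 → best response A.
Agent 2 against A: payoffs 2, 0, 9, 7 → best response b3.
Agent 2 against B: payoffs 4, 2, 1, 5 → best response b4.
Agent 2 against C: payoffs 9, 6, 5, 8 → best response b1.
Agent 2 against D: payoffs 3, 4, 8, 7 → best response b3.
No profile is a mutual best response for all players.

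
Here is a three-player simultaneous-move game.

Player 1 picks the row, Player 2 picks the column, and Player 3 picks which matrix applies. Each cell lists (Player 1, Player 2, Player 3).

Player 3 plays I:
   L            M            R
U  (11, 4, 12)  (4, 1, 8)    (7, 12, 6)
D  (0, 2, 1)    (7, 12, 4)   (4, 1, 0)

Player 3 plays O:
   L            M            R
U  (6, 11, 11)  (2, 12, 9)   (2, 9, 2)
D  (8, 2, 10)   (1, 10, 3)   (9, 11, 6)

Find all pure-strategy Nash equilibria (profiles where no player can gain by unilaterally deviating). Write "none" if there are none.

(U, M, O); (U, R, I); (D, M, I); (D, R, O)

(U, L, I): Player 2 can switch to R (4 → 12). Not NE.
(U, L, O): Player 1 can switch to D (6 → 8). Not NE.
(U, M, I): Player 1 can switch to D (4 → 7). Not NE.
(U, M, O): Player 1 gets 2, best alternative 1; Player 2 gets 12, best alternative 11; Player 3 gets 9, best alternative 8. No profitable deviation — NE.
(U, R, I): Player 1 gets 7, best alternative 4; Player 2 gets 12, best alternative 4; Player 3 gets 6, best alternative 2. No profitable deviation — NE.
(U, R, O): Player 1 can switch to D (2 → 9). Not NE.
(D, L, I): Player 1 can switch to U (0 → 11). Not NE.
(D, L, O): Player 2 can switch to M (2 → 10). Not NE.
(D, M, I): Player 1 gets 7, best alternative 4; Player 2 gets 12, best alternative 2; Player 3 gets 4, best alternative 3. No profitable deviation — NE.
(D, M, O): Player 1 can switch to U (1 → 2). Not NE.
(D, R, I): Player 1 can switch to U (4 → 7). Not NE.
(D, R, O): Player 1 gets 9, best alternative 2; Player 2 gets 11, best alternative 10; Player 3 gets 6, best alternative 0. No profitable deviation — NE.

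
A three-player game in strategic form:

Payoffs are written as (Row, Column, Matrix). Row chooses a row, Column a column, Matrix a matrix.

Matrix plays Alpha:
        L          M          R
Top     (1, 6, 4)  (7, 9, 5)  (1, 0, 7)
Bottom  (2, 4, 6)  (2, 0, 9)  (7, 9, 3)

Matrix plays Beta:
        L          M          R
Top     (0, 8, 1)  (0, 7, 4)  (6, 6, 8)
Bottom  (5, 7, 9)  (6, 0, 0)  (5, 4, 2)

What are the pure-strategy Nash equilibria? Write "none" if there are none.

For each player, find the best response to each opponent profile; mutual best responses are the pure NE.
Row against (L, Alpha): payoffs 1, 2 → best response Bottom.
Row against (L, Beta): payoffs 0, 5 → best response Bottom.
Row against (M, Alpha): payoffs 7, 2 → best response Top.
Row against (M, Beta): payoffs 0, 6 → best response Bottom.
Row against (R, Alpha): payoffs 1, 7 → best response Bottom.
Row against (R, Beta): payoffs 6, 5 → best response Top.
Column against (Top, Alpha): payoffs 6, 9, 0 → best response M.
Column against (Top, Beta): payoffs 8, 7, 6 → best response L.
Column against (Bottom, Alpha): payoffs 4, 0, 9 → best response R.
Column against (Bottom, Beta): payoffs 7, 0, 4 → best response L.
Matrix against (Top, L): payoffs 4, 1 → best response Alpha.
Matrix against (Top, M): payoffs 5, 4 → best response Alpha.
Matrix against (Top, R): payoffs 7, 8 → best response Beta.
Matrix against (Bottom, L): payoffs 6, 9 → best response Beta.
Matrix against (Bottom, M): payoffs 9, 0 → best response Alpha.
Matrix against (Bottom, R): payoffs 3, 2 → best response Alpha.
Mutual best responses: (Top, M, Alpha); (Bottom, L, Beta); (Bottom, R, Alpha).

(Top, M, Alpha), (Bottom, L, Beta), (Bottom, R, Alpha)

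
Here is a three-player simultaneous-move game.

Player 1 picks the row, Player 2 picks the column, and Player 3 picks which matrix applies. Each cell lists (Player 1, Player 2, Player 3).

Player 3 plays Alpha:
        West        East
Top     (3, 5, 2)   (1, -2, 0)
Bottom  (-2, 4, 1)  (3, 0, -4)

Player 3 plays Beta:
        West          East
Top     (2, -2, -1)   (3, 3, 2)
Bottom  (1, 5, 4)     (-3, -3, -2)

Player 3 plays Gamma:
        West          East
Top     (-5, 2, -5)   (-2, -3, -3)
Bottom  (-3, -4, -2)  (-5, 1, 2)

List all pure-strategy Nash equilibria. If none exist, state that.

For each player, find the best response to each opponent profile; mutual best responses are the pure NE.
Player 1 against (West, Alpha): payoffs 3, -2 → best response Top.
Player 1 against (West, Beta): payoffs 2, 1 → best response Top.
Player 1 against (West, Gamma): payoffs -5, -3 → best response Bottom.
Player 1 against (East, Alpha): payoffs 1, 3 → best response Bottom.
Player 1 against (East, Beta): payoffs 3, -3 → best response Top.
Player 1 against (East, Gamma): payoffs -2, -5 → best response Top.
Player 2 against (Top, Alpha): payoffs 5, -2 → best response West.
Player 2 against (Top, Beta): payoffs -2, 3 → best response East.
Player 2 against (Top, Gamma): payoffs 2, -3 → best response West.
Player 2 against (Bottom, Alpha): payoffs 4, 0 → best response West.
Player 2 against (Bottom, Beta): payoffs 5, -3 → best response West.
Player 2 against (Bottom, Gamma): payoffs -4, 1 → best response East.
Player 3 against (Top, West): payoffs 2, -1, -5 → best response Alpha.
Player 3 against (Top, East): payoffs 0, 2, -3 → best response Beta.
Player 3 against (Bottom, West): payoffs 1, 4, -2 → best response Beta.
Player 3 against (Bottom, East): payoffs -4, -2, 2 → best response Gamma.
Mutual best responses: (Top, West, Alpha); (Top, East, Beta).

Pure-strategy Nash equilibria: (Top, West, Alpha), (Top, East, Beta)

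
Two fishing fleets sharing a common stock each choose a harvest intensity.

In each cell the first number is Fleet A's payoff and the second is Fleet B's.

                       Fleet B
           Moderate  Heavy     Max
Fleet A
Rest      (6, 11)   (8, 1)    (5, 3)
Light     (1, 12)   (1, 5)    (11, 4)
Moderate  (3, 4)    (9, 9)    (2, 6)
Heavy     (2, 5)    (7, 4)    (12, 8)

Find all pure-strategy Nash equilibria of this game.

The pure Nash equilibria are (Rest, Moderate), (Moderate, Heavy), (Heavy, Max).

Fleet A against Moderate: payoffs 6, 1, 3, 2 → best response Rest.
Fleet A against Heavy: payoffs 8, 1, 9, 7 → best response Moderate.
Fleet A against Max: payoffs 5, 11, 2, 12 → best response Heavy.
Fleet B against Rest: payoffs 11, 1, 3 → best response Moderate.
Fleet B against Light: payoffs 12, 5, 4 → best response Moderate.
Fleet B against Moderate: payoffs 4, 9, 6 → best response Heavy.
Fleet B against Heavy: payoffs 5, 4, 8 → best response Max.
Mutual best responses: (Rest, Moderate); (Moderate, Heavy); (Heavy, Max).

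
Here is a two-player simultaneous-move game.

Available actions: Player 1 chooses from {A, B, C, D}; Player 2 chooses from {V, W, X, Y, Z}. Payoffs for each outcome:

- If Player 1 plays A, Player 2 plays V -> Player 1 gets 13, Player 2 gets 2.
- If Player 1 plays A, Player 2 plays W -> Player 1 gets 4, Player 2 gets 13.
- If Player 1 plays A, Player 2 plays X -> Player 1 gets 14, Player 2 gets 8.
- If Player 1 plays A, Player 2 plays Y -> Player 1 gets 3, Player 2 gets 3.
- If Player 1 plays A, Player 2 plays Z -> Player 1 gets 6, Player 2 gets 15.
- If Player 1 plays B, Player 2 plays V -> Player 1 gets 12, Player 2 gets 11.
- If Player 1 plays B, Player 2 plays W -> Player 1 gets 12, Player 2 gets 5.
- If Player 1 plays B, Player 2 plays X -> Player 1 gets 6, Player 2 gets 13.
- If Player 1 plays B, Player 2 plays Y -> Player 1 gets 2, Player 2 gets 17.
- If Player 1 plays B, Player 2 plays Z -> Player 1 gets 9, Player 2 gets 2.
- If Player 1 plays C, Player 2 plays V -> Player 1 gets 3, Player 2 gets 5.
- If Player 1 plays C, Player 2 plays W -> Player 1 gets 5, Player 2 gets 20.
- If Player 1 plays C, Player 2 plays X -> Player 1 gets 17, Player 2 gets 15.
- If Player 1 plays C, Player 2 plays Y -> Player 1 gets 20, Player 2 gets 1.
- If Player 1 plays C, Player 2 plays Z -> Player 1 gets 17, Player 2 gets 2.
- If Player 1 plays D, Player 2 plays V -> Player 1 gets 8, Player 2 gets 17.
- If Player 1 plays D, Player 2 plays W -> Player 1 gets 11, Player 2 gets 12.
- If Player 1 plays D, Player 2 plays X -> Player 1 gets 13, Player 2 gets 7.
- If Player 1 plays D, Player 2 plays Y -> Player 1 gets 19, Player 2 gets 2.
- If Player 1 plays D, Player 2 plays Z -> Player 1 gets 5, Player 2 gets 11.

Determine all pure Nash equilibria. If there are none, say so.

(A, V): Player 2 can switch to W (2 → 13). Not NE.
(A, W): Player 1 can switch to B (4 → 12). Not NE.
(A, X): Player 1 can switch to C (14 → 17). Not NE.
(A, Y): Player 1 can switch to C (3 → 20). Not NE.
(A, Z): Player 1 can switch to B (6 → 9). Not NE.
(B, V): Player 1 can switch to A (12 → 13). Not NE.
(B, W): Player 2 can switch to V (5 → 11). Not NE.
(B, X): Player 1 can switch to A (6 → 14). Not NE.
(B, Y): Player 1 can switch to A (2 → 3). Not NE.
(B, Z): Player 1 can switch to C (9 → 17). Not NE.
(The remaining 10 profiles each have a profitable deviation by the same check.)

No pure-strategy Nash equilibrium.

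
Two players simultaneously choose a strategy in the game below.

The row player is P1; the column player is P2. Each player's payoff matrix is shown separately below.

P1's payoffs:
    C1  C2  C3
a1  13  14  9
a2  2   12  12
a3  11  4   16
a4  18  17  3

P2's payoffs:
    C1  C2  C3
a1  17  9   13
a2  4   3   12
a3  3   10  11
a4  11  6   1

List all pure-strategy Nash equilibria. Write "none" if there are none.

The pure Nash equilibria are (a3, C3), (a4, C1).

(a1, C1): P1 can switch to a4 (13 → 18). Not NE.
(a1, C2): P1 can switch to a4 (14 → 17). Not NE.
(a1, C3): P1 can switch to a2 (9 → 12). Not NE.
(a2, C1): P1 can switch to a1 (2 → 13). Not NE.
(a2, C2): P1 can switch to a1 (12 → 14). Not NE.
(a2, C3): P1 can switch to a3 (12 → 16). Not NE.
(a3, C1): P1 can switch to a1 (11 → 13). Not NE.
(a3, C2): P1 can switch to a1 (4 → 14). Not NE.
(a3, C3): P1 gets 16, best alternative 12; P2 gets 11, best alternative 10. No profitable deviation — NE.
(a4, C1): P1 gets 18, best alternative 13; P2 gets 11, best alternative 6. No profitable deviation — NE.
(a4, C2): P2 can switch to C1 (6 → 11). Not NE.
(a4, C3): P1 can switch to a1 (3 → 9). Not NE.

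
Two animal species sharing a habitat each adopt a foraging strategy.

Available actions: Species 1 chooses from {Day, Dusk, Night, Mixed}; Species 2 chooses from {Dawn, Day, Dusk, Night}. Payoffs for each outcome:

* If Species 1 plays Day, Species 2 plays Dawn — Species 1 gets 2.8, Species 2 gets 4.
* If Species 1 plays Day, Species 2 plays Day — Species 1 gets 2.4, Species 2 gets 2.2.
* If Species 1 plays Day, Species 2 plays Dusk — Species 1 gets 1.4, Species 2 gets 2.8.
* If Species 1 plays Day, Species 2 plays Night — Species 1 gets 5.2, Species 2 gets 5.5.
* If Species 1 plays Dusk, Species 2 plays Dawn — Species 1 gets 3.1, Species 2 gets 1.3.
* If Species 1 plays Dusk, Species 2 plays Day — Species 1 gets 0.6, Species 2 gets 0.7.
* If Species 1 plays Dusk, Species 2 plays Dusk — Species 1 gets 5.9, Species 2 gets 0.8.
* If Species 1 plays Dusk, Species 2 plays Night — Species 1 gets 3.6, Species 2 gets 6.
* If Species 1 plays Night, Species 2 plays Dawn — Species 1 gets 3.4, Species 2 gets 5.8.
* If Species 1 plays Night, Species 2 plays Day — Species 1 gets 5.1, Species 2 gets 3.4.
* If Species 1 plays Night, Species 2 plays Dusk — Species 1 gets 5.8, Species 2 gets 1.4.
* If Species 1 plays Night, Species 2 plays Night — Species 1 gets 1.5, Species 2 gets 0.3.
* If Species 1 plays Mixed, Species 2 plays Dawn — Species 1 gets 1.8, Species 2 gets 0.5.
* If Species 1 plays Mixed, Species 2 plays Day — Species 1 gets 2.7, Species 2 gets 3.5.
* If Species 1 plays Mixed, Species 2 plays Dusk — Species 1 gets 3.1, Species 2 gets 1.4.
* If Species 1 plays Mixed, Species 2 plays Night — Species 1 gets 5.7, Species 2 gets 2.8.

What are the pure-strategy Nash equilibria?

Species 1 against Dawn: payoffs 2.8, 3.1, 3.4, 1.8 → best response Night.
Species 1 against Day: payoffs 2.4, 0.6, 5.1, 2.7 → best response Night.
Species 1 against Dusk: payoffs 1.4, 5.9, 5.8, 3.1 → best response Dusk.
Species 1 against Night: payoffs 5.2, 3.6, 1.5, 5.7 → best response Mixed.
Species 2 against Day: payoffs 4, 2.2, 2.8, 5.5 → best response Night.
Species 2 against Dusk: payoffs 1.3, 0.7, 0.8, 6 → best response Night.
Species 2 against Night: payoffs 5.8, 3.4, 1.4, 0.3 → best response Dawn.
Species 2 against Mixed: payoffs 0.5, 3.5, 1.4, 2.8 → best response Day.
Mutual best responses: (Night, Dawn).

The unique pure-strategy Nash equilibrium is (Night, Dawn).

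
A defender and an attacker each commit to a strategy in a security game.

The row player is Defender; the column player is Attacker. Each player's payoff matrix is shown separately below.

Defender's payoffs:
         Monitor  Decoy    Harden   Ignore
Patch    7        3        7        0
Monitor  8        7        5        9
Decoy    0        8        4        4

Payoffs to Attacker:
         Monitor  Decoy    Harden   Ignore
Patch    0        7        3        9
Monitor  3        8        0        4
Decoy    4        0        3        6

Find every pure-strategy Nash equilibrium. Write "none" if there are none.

none

Mark each player's best response to every combination of opponents' strategies; a profile where every player is best-responding is a pure Nash equilibrium.
Defender against Monitor: payoffs 7, 8, 0 → best response Monitor.
Defender against Decoy: payoffs 3, 7, 8 → best response Decoy.
Defender against Harden: payoffs 7, 5, 4 → best response Patch.
Defender against Ignore: payoffs 0, 9, 4 → best response Monitor.
Attacker against Patch: payoffs 0, 7, 3, 9 → best response Ignore.
Attacker against Monitor: payoffs 3, 8, 0, 4 → best response Decoy.
Attacker against Decoy: payoffs 4, 0, 3, 6 → best response Ignore.
No profile is a mutual best response for all players.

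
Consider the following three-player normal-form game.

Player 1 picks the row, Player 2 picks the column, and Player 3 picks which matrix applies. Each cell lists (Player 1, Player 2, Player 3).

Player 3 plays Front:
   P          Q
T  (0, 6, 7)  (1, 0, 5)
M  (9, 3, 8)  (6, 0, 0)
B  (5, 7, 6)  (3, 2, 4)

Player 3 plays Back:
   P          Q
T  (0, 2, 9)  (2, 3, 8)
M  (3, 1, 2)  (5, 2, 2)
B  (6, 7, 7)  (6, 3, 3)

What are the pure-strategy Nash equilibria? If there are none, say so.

The pure Nash equilibria are (M, P, Front) and (B, P, Back).

(T, P, Front): Player 1 can switch to M (0 → 9). Not NE.
(T, P, Back): Player 1 can switch to M (0 → 3). Not NE.
(T, Q, Front): Player 1 can switch to M (1 → 6). Not NE.
(T, Q, Back): Player 1 can switch to M (2 → 5). Not NE.
(M, P, Front): Player 1 gets 9, best alternative 5; Player 2 gets 3, best alternative 0; Player 3 gets 8, best alternative 2. No profitable deviation — NE.
(M, P, Back): Player 1 can switch to B (3 → 6). Not NE.
(M, Q, Front): Player 2 can switch to P (0 → 3). Not NE.
(B, P, Back): Player 1 gets 6, best alternative 3; Player 2 gets 7, best alternative 3; Player 3 gets 7, best alternative 6. No profitable deviation — NE.
(The remaining 4 profiles each have a profitable deviation by the same check.)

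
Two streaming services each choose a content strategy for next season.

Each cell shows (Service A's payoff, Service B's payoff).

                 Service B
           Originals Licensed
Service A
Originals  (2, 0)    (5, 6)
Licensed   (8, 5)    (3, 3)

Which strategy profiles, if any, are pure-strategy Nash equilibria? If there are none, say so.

Service A against Originals: payoffs 2, 8 → best response Licensed.
Service A against Licensed: payoffs 5, 3 → best response Originals.
Service B against Originals: payoffs 0, 6 → best response Licensed.
Service B against Licensed: payoffs 5, 3 → best response Originals.
Mutual best responses: (Originals, Licensed); (Licensed, Originals).

The pure Nash equilibria are (Originals, Licensed) and (Licensed, Originals).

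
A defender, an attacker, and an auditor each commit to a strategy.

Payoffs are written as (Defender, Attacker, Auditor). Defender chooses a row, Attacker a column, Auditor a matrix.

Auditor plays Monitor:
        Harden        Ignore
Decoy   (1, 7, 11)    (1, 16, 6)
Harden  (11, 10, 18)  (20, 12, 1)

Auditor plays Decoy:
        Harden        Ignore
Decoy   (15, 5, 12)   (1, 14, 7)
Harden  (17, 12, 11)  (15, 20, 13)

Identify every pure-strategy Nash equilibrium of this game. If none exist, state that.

(Decoy, Harden, Monitor): Defender can switch to Harden (1 → 11). Not NE.
(Decoy, Harden, Decoy): Defender can switch to Harden (15 → 17). Not NE.
(Decoy, Ignore, Monitor): Defender can switch to Harden (1 → 20). Not NE.
(Decoy, Ignore, Decoy): Defender can switch to Harden (1 → 15). Not NE.
(Harden, Harden, Monitor): Attacker can switch to Ignore (10 → 12). Not NE.
(Harden, Harden, Decoy): Attacker can switch to Ignore (12 → 20). Not NE.
(Harden, Ignore, Monitor): Auditor can switch to Decoy (1 → 13). Not NE.
(Harden, Ignore, Decoy): Defender gets 15, best alternative 1; Attacker gets 20, best alternative 12; Auditor gets 13, best alternative 1. No profitable deviation — NE.

The unique pure-strategy Nash equilibrium is (Harden, Ignore, Decoy).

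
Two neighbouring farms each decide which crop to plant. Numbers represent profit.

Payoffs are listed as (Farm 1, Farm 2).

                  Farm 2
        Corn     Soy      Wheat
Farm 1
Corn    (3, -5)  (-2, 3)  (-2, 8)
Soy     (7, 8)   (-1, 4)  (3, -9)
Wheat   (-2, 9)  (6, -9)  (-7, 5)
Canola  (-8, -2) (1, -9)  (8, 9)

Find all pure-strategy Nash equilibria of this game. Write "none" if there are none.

(Corn, Corn): Farm 1 can switch to Soy (3 → 7). Not NE.
(Corn, Soy): Farm 1 can switch to Soy (-2 → -1). Not NE.
(Corn, Wheat): Farm 1 can switch to Soy (-2 → 3). Not NE.
(Soy, Corn): Farm 1 gets 7, best alternative 3; Farm 2 gets 8, best alternative 4. No profitable deviation — NE.
(Soy, Soy): Farm 1 can switch to Wheat (-1 → 6). Not NE.
(Soy, Wheat): Farm 1 can switch to Canola (3 → 8). Not NE.
(Wheat, Corn): Farm 1 can switch to Corn (-2 → 3). Not NE.
(Wheat, Soy): Farm 2 can switch to Corn (-9 → 9). Not NE.
(Wheat, Wheat): Farm 1 can switch to Corn (-7 → -2). Not NE.
(Canola, Wheat): Farm 1 gets 8, best alternative 3; Farm 2 gets 9, best alternative -2. No profitable deviation — NE.
(The remaining 2 profiles each have a profitable deviation by the same check.)

Pure-strategy Nash equilibria: (Soy, Corn), (Canola, Wheat)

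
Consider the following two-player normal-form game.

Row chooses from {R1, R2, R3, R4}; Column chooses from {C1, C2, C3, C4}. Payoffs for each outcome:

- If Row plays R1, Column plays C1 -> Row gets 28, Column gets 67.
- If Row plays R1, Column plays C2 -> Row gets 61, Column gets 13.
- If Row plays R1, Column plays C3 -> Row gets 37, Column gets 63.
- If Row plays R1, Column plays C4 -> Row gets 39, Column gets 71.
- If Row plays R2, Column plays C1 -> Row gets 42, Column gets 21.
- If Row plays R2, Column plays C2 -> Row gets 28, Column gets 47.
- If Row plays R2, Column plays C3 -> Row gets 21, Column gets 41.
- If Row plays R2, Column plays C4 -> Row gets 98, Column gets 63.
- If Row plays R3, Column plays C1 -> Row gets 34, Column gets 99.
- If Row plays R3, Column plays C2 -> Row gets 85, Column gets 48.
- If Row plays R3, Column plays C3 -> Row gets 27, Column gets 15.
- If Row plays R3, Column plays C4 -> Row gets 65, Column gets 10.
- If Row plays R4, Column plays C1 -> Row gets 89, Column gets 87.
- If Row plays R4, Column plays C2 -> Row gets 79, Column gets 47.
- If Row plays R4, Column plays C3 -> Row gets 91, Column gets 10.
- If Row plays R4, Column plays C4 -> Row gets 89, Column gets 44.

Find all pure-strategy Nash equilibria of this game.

Row against C1: payoffs 28, 42, 34, 89 → best response R4.
Row against C2: payoffs 61, 28, 85, 79 → best response R3.
Row against C3: payoffs 37, 21, 27, 91 → best response R4.
Row against C4: payoffs 39, 98, 65, 89 → best response R2.
Column against R1: payoffs 67, 13, 63, 71 → best response C4.
Column against R2: payoffs 21, 47, 41, 63 → best response C4.
Column against R3: payoffs 99, 48, 15, 10 → best response C1.
Column against R4: payoffs 87, 47, 10, 44 → best response C1.
Mutual best responses: (R2, C4); (R4, C1).

(R2, C4), (R4, C1)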